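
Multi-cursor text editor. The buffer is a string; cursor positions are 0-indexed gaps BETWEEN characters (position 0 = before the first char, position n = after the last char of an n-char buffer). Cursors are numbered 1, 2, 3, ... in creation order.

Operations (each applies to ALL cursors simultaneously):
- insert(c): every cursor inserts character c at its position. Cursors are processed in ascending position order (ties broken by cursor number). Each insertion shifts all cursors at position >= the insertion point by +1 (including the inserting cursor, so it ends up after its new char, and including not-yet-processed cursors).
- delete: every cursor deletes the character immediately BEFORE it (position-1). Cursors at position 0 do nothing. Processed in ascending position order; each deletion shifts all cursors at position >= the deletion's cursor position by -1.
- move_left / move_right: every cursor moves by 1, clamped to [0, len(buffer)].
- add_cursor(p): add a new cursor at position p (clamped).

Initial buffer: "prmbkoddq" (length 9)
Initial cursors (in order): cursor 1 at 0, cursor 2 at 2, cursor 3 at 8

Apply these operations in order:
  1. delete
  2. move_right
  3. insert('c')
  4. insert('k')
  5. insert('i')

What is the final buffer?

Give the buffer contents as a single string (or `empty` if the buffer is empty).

Answer: pckimckibkodqcki

Derivation:
After op 1 (delete): buffer="pmbkodq" (len 7), cursors c1@0 c2@1 c3@6, authorship .......
After op 2 (move_right): buffer="pmbkodq" (len 7), cursors c1@1 c2@2 c3@7, authorship .......
After op 3 (insert('c')): buffer="pcmcbkodqc" (len 10), cursors c1@2 c2@4 c3@10, authorship .1.2.....3
After op 4 (insert('k')): buffer="pckmckbkodqck" (len 13), cursors c1@3 c2@6 c3@13, authorship .11.22.....33
After op 5 (insert('i')): buffer="pckimckibkodqcki" (len 16), cursors c1@4 c2@8 c3@16, authorship .111.222.....333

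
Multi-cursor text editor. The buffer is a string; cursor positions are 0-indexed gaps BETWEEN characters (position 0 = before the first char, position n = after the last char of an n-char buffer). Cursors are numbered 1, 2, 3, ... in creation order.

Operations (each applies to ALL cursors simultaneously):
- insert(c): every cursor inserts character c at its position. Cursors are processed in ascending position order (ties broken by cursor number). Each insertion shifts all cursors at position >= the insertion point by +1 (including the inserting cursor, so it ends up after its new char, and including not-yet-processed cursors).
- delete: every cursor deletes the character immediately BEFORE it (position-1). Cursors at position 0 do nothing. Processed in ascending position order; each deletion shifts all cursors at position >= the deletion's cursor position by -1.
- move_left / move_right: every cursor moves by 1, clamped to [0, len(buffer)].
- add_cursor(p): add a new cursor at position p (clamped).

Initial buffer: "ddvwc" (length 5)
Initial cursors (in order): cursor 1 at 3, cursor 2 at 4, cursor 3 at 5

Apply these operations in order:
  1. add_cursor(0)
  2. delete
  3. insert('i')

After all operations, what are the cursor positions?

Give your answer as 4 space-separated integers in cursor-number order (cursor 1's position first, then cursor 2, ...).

After op 1 (add_cursor(0)): buffer="ddvwc" (len 5), cursors c4@0 c1@3 c2@4 c3@5, authorship .....
After op 2 (delete): buffer="dd" (len 2), cursors c4@0 c1@2 c2@2 c3@2, authorship ..
After op 3 (insert('i')): buffer="iddiii" (len 6), cursors c4@1 c1@6 c2@6 c3@6, authorship 4..123

Answer: 6 6 6 1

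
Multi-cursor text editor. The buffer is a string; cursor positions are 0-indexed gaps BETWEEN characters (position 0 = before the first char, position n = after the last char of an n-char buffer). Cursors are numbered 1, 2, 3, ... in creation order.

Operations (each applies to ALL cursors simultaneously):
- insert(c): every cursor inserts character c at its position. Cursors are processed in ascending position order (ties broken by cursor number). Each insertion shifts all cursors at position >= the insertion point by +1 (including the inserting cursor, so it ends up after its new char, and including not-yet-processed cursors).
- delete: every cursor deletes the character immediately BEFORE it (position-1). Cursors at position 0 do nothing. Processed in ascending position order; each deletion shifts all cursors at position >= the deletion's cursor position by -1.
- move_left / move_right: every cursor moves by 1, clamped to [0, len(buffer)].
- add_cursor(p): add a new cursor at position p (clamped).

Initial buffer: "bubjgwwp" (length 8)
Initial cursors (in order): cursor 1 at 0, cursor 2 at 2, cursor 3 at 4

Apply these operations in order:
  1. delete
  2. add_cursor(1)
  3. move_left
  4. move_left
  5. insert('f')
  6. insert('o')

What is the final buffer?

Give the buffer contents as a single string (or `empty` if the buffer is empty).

Answer: ffffoooobbgwwp

Derivation:
After op 1 (delete): buffer="bbgwwp" (len 6), cursors c1@0 c2@1 c3@2, authorship ......
After op 2 (add_cursor(1)): buffer="bbgwwp" (len 6), cursors c1@0 c2@1 c4@1 c3@2, authorship ......
After op 3 (move_left): buffer="bbgwwp" (len 6), cursors c1@0 c2@0 c4@0 c3@1, authorship ......
After op 4 (move_left): buffer="bbgwwp" (len 6), cursors c1@0 c2@0 c3@0 c4@0, authorship ......
After op 5 (insert('f')): buffer="ffffbbgwwp" (len 10), cursors c1@4 c2@4 c3@4 c4@4, authorship 1234......
After op 6 (insert('o')): buffer="ffffoooobbgwwp" (len 14), cursors c1@8 c2@8 c3@8 c4@8, authorship 12341234......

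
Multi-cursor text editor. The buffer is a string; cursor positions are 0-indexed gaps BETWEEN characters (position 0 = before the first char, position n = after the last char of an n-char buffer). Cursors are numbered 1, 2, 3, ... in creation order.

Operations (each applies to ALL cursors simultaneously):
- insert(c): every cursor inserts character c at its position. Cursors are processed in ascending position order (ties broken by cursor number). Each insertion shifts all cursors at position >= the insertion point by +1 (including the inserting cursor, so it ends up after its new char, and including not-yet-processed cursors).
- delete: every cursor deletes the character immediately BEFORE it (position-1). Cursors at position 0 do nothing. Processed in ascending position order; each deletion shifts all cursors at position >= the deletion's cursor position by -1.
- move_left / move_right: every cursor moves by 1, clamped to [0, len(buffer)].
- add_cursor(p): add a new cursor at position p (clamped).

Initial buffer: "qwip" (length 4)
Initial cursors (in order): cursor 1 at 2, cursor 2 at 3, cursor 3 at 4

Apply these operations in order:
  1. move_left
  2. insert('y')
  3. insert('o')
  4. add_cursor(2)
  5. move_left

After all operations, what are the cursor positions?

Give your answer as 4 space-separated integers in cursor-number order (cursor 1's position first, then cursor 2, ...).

After op 1 (move_left): buffer="qwip" (len 4), cursors c1@1 c2@2 c3@3, authorship ....
After op 2 (insert('y')): buffer="qywyiyp" (len 7), cursors c1@2 c2@4 c3@6, authorship .1.2.3.
After op 3 (insert('o')): buffer="qyowyoiyop" (len 10), cursors c1@3 c2@6 c3@9, authorship .11.22.33.
After op 4 (add_cursor(2)): buffer="qyowyoiyop" (len 10), cursors c4@2 c1@3 c2@6 c3@9, authorship .11.22.33.
After op 5 (move_left): buffer="qyowyoiyop" (len 10), cursors c4@1 c1@2 c2@5 c3@8, authorship .11.22.33.

Answer: 2 5 8 1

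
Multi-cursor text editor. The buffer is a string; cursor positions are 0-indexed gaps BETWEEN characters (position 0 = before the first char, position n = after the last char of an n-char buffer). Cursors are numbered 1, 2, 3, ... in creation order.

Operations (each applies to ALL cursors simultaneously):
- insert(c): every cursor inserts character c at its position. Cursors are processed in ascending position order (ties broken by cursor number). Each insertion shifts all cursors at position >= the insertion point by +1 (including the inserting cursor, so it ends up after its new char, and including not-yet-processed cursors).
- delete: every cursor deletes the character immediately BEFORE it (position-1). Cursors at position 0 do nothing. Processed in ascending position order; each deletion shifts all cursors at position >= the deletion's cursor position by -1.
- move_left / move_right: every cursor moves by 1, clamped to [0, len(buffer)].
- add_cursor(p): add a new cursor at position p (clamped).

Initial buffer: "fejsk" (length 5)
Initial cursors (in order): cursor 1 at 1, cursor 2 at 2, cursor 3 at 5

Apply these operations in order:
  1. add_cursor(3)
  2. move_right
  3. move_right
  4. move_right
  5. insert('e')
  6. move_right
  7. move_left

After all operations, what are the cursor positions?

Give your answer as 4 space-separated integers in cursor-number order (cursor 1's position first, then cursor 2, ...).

After op 1 (add_cursor(3)): buffer="fejsk" (len 5), cursors c1@1 c2@2 c4@3 c3@5, authorship .....
After op 2 (move_right): buffer="fejsk" (len 5), cursors c1@2 c2@3 c4@4 c3@5, authorship .....
After op 3 (move_right): buffer="fejsk" (len 5), cursors c1@3 c2@4 c3@5 c4@5, authorship .....
After op 4 (move_right): buffer="fejsk" (len 5), cursors c1@4 c2@5 c3@5 c4@5, authorship .....
After op 5 (insert('e')): buffer="fejsekeee" (len 9), cursors c1@5 c2@9 c3@9 c4@9, authorship ....1.234
After op 6 (move_right): buffer="fejsekeee" (len 9), cursors c1@6 c2@9 c3@9 c4@9, authorship ....1.234
After op 7 (move_left): buffer="fejsekeee" (len 9), cursors c1@5 c2@8 c3@8 c4@8, authorship ....1.234

Answer: 5 8 8 8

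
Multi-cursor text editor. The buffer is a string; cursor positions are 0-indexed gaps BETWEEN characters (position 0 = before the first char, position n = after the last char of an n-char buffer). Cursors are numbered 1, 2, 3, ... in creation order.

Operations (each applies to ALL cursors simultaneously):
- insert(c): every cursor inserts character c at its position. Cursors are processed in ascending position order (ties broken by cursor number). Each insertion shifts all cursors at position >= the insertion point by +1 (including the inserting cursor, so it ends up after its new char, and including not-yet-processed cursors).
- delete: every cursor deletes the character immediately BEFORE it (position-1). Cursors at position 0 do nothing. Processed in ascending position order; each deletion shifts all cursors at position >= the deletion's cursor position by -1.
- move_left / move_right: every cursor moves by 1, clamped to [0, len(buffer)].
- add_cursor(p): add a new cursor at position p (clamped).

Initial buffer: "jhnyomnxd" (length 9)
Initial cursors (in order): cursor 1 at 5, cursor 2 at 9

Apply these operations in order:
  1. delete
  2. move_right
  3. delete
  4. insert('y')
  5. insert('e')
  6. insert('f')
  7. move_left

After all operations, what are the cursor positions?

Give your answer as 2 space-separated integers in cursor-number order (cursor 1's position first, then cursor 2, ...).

After op 1 (delete): buffer="jhnymnx" (len 7), cursors c1@4 c2@7, authorship .......
After op 2 (move_right): buffer="jhnymnx" (len 7), cursors c1@5 c2@7, authorship .......
After op 3 (delete): buffer="jhnyn" (len 5), cursors c1@4 c2@5, authorship .....
After op 4 (insert('y')): buffer="jhnyyny" (len 7), cursors c1@5 c2@7, authorship ....1.2
After op 5 (insert('e')): buffer="jhnyyenye" (len 9), cursors c1@6 c2@9, authorship ....11.22
After op 6 (insert('f')): buffer="jhnyyefnyef" (len 11), cursors c1@7 c2@11, authorship ....111.222
After op 7 (move_left): buffer="jhnyyefnyef" (len 11), cursors c1@6 c2@10, authorship ....111.222

Answer: 6 10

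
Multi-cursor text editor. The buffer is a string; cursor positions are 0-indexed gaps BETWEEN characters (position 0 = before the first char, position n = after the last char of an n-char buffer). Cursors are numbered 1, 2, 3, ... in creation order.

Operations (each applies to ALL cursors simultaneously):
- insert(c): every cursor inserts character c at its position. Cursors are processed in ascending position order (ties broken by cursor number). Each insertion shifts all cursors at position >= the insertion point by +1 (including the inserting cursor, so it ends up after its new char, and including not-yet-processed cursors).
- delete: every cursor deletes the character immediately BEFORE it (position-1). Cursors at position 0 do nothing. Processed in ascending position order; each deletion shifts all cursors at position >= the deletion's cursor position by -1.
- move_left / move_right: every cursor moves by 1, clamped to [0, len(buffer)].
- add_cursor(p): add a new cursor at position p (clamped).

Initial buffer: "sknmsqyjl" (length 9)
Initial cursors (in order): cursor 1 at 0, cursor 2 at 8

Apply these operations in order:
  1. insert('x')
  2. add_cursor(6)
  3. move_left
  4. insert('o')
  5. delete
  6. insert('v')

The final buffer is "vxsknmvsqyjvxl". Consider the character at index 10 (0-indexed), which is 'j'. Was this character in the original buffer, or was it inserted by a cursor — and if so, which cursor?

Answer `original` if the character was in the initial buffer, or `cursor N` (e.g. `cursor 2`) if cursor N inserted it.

Answer: original

Derivation:
After op 1 (insert('x')): buffer="xsknmsqyjxl" (len 11), cursors c1@1 c2@10, authorship 1........2.
After op 2 (add_cursor(6)): buffer="xsknmsqyjxl" (len 11), cursors c1@1 c3@6 c2@10, authorship 1........2.
After op 3 (move_left): buffer="xsknmsqyjxl" (len 11), cursors c1@0 c3@5 c2@9, authorship 1........2.
After op 4 (insert('o')): buffer="oxsknmosqyjoxl" (len 14), cursors c1@1 c3@7 c2@12, authorship 11....3....22.
After op 5 (delete): buffer="xsknmsqyjxl" (len 11), cursors c1@0 c3@5 c2@9, authorship 1........2.
After op 6 (insert('v')): buffer="vxsknmvsqyjvxl" (len 14), cursors c1@1 c3@7 c2@12, authorship 11....3....22.
Authorship (.=original, N=cursor N): 1 1 . . . . 3 . . . . 2 2 .
Index 10: author = original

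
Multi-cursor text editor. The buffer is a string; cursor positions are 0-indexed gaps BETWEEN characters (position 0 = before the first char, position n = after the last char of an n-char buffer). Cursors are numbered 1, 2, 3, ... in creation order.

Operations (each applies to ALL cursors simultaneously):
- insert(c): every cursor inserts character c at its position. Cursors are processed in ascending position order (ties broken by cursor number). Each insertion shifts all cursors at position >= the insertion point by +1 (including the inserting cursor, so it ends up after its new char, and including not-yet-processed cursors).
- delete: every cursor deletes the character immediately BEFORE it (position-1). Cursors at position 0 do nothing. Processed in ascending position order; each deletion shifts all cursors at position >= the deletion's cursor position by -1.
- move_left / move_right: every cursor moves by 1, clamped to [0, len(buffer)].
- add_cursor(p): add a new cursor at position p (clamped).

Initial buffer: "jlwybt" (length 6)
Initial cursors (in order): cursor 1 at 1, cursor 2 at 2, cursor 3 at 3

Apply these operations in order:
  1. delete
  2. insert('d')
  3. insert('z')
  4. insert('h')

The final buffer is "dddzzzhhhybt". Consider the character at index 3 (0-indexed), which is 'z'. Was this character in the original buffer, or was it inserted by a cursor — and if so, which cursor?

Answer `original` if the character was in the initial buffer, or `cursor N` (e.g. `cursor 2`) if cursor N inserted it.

Answer: cursor 1

Derivation:
After op 1 (delete): buffer="ybt" (len 3), cursors c1@0 c2@0 c3@0, authorship ...
After op 2 (insert('d')): buffer="dddybt" (len 6), cursors c1@3 c2@3 c3@3, authorship 123...
After op 3 (insert('z')): buffer="dddzzzybt" (len 9), cursors c1@6 c2@6 c3@6, authorship 123123...
After op 4 (insert('h')): buffer="dddzzzhhhybt" (len 12), cursors c1@9 c2@9 c3@9, authorship 123123123...
Authorship (.=original, N=cursor N): 1 2 3 1 2 3 1 2 3 . . .
Index 3: author = 1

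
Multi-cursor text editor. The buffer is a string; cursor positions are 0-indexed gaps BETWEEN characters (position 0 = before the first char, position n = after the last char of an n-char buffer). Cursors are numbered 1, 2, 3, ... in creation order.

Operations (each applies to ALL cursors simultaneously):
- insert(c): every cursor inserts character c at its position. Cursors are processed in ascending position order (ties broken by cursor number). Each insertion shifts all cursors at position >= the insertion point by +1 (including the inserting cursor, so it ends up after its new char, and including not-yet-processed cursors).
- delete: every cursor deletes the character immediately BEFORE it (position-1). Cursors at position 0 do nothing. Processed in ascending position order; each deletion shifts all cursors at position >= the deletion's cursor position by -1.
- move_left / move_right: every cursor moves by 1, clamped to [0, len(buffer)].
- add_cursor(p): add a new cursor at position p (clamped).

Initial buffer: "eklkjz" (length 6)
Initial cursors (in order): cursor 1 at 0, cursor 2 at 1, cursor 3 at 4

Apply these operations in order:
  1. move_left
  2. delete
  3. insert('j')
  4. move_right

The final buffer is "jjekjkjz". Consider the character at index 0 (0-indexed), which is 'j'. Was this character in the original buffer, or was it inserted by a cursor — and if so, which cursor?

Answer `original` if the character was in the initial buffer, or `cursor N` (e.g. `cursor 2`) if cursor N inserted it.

Answer: cursor 1

Derivation:
After op 1 (move_left): buffer="eklkjz" (len 6), cursors c1@0 c2@0 c3@3, authorship ......
After op 2 (delete): buffer="ekkjz" (len 5), cursors c1@0 c2@0 c3@2, authorship .....
After op 3 (insert('j')): buffer="jjekjkjz" (len 8), cursors c1@2 c2@2 c3@5, authorship 12..3...
After op 4 (move_right): buffer="jjekjkjz" (len 8), cursors c1@3 c2@3 c3@6, authorship 12..3...
Authorship (.=original, N=cursor N): 1 2 . . 3 . . .
Index 0: author = 1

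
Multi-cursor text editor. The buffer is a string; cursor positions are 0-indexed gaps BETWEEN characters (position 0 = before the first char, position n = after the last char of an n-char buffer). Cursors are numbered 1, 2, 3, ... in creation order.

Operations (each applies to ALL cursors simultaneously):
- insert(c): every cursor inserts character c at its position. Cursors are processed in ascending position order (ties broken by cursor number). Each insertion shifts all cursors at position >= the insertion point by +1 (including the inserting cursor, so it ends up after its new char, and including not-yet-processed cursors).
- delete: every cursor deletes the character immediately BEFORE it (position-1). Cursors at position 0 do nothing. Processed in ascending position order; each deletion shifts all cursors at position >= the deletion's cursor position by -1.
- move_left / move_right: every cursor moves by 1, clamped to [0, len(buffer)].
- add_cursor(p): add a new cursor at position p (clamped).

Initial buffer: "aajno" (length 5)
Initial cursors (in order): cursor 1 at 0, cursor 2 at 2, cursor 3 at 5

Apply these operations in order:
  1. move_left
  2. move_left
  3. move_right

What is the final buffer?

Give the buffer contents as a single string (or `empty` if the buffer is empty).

After op 1 (move_left): buffer="aajno" (len 5), cursors c1@0 c2@1 c3@4, authorship .....
After op 2 (move_left): buffer="aajno" (len 5), cursors c1@0 c2@0 c3@3, authorship .....
After op 3 (move_right): buffer="aajno" (len 5), cursors c1@1 c2@1 c3@4, authorship .....

Answer: aajno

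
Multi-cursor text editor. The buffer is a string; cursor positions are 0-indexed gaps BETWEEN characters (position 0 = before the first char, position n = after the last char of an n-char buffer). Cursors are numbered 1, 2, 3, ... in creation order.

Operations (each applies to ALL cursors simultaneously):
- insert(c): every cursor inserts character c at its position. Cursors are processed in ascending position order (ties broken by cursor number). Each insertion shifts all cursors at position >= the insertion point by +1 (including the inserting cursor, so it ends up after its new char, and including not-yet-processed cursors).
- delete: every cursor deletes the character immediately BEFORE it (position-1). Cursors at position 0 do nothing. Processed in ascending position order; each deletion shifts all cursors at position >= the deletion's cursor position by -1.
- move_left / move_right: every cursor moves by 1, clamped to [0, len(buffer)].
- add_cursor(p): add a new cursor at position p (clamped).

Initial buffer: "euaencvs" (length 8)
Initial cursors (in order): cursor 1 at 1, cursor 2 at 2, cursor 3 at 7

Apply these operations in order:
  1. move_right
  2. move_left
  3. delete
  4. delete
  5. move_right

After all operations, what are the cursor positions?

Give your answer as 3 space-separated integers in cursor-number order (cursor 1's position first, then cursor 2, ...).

After op 1 (move_right): buffer="euaencvs" (len 8), cursors c1@2 c2@3 c3@8, authorship ........
After op 2 (move_left): buffer="euaencvs" (len 8), cursors c1@1 c2@2 c3@7, authorship ........
After op 3 (delete): buffer="aencs" (len 5), cursors c1@0 c2@0 c3@4, authorship .....
After op 4 (delete): buffer="aens" (len 4), cursors c1@0 c2@0 c3@3, authorship ....
After op 5 (move_right): buffer="aens" (len 4), cursors c1@1 c2@1 c3@4, authorship ....

Answer: 1 1 4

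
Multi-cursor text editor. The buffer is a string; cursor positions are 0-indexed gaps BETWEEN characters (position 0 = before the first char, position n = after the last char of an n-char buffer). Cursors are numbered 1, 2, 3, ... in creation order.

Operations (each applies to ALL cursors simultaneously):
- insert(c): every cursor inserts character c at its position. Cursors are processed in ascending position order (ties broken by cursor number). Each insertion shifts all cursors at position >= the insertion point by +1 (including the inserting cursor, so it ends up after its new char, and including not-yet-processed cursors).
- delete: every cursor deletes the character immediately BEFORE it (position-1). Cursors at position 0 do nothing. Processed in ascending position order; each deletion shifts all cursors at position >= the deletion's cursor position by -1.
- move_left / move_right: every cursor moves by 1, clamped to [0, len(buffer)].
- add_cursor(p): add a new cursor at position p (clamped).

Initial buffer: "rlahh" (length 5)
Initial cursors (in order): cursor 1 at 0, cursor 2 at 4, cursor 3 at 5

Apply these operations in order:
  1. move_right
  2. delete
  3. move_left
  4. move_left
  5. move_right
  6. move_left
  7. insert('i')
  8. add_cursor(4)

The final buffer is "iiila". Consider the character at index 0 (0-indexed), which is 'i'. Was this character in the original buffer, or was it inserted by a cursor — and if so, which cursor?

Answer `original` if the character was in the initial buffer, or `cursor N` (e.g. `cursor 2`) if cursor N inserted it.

After op 1 (move_right): buffer="rlahh" (len 5), cursors c1@1 c2@5 c3@5, authorship .....
After op 2 (delete): buffer="la" (len 2), cursors c1@0 c2@2 c3@2, authorship ..
After op 3 (move_left): buffer="la" (len 2), cursors c1@0 c2@1 c3@1, authorship ..
After op 4 (move_left): buffer="la" (len 2), cursors c1@0 c2@0 c3@0, authorship ..
After op 5 (move_right): buffer="la" (len 2), cursors c1@1 c2@1 c3@1, authorship ..
After op 6 (move_left): buffer="la" (len 2), cursors c1@0 c2@0 c3@0, authorship ..
After op 7 (insert('i')): buffer="iiila" (len 5), cursors c1@3 c2@3 c3@3, authorship 123..
After op 8 (add_cursor(4)): buffer="iiila" (len 5), cursors c1@3 c2@3 c3@3 c4@4, authorship 123..
Authorship (.=original, N=cursor N): 1 2 3 . .
Index 0: author = 1

Answer: cursor 1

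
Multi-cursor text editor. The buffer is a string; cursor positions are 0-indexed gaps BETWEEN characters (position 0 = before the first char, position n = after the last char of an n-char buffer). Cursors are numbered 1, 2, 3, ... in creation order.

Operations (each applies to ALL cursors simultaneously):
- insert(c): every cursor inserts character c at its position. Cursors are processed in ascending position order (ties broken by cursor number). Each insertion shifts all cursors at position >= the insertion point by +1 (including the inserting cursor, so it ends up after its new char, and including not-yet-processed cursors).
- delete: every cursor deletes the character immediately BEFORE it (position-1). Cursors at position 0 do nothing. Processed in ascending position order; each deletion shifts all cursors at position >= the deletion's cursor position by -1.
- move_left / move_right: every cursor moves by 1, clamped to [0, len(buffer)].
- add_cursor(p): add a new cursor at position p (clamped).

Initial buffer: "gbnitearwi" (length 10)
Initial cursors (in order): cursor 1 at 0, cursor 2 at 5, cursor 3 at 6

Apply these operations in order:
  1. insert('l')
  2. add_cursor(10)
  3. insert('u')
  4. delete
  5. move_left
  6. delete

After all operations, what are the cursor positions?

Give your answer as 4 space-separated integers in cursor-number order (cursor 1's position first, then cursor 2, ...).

Answer: 0 5 6 6

Derivation:
After op 1 (insert('l')): buffer="lgbnitlelarwi" (len 13), cursors c1@1 c2@7 c3@9, authorship 1.....2.3....
After op 2 (add_cursor(10)): buffer="lgbnitlelarwi" (len 13), cursors c1@1 c2@7 c3@9 c4@10, authorship 1.....2.3....
After op 3 (insert('u')): buffer="lugbnitlueluaurwi" (len 17), cursors c1@2 c2@9 c3@12 c4@14, authorship 11.....22.33.4...
After op 4 (delete): buffer="lgbnitlelarwi" (len 13), cursors c1@1 c2@7 c3@9 c4@10, authorship 1.....2.3....
After op 5 (move_left): buffer="lgbnitlelarwi" (len 13), cursors c1@0 c2@6 c3@8 c4@9, authorship 1.....2.3....
After op 6 (delete): buffer="lgbnilarwi" (len 10), cursors c1@0 c2@5 c3@6 c4@6, authorship 1....2....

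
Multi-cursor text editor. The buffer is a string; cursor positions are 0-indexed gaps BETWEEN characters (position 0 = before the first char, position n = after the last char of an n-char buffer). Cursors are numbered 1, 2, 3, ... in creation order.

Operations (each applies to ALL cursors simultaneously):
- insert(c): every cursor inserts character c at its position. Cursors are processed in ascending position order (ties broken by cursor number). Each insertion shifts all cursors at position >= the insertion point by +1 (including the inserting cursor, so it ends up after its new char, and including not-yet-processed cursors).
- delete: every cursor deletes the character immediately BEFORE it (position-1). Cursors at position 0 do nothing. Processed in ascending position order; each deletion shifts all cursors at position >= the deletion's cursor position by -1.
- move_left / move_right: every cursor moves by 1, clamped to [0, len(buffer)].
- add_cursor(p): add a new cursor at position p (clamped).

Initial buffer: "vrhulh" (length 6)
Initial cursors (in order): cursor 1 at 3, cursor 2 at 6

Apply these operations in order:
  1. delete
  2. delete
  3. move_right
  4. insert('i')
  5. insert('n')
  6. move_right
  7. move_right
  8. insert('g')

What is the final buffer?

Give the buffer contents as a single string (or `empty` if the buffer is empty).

After op 1 (delete): buffer="vrul" (len 4), cursors c1@2 c2@4, authorship ....
After op 2 (delete): buffer="vu" (len 2), cursors c1@1 c2@2, authorship ..
After op 3 (move_right): buffer="vu" (len 2), cursors c1@2 c2@2, authorship ..
After op 4 (insert('i')): buffer="vuii" (len 4), cursors c1@4 c2@4, authorship ..12
After op 5 (insert('n')): buffer="vuiinn" (len 6), cursors c1@6 c2@6, authorship ..1212
After op 6 (move_right): buffer="vuiinn" (len 6), cursors c1@6 c2@6, authorship ..1212
After op 7 (move_right): buffer="vuiinn" (len 6), cursors c1@6 c2@6, authorship ..1212
After op 8 (insert('g')): buffer="vuiinngg" (len 8), cursors c1@8 c2@8, authorship ..121212

Answer: vuiinngg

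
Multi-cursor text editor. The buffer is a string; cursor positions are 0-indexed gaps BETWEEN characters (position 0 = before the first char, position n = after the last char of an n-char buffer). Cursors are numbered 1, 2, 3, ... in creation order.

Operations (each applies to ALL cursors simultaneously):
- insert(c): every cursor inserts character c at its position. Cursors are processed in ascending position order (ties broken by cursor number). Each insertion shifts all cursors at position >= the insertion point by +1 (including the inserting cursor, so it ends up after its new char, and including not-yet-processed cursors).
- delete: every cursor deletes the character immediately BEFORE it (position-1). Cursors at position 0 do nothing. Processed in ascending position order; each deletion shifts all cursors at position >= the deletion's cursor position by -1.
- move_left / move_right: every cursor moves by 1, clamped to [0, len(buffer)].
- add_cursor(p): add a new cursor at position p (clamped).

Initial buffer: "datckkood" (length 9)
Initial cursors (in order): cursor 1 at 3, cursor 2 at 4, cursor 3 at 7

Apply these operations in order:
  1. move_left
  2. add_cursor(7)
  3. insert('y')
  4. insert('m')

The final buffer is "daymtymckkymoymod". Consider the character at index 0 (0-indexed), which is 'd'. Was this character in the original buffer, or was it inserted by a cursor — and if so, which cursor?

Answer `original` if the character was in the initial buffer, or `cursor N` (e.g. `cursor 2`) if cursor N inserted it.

After op 1 (move_left): buffer="datckkood" (len 9), cursors c1@2 c2@3 c3@6, authorship .........
After op 2 (add_cursor(7)): buffer="datckkood" (len 9), cursors c1@2 c2@3 c3@6 c4@7, authorship .........
After op 3 (insert('y')): buffer="daytyckkyoyod" (len 13), cursors c1@3 c2@5 c3@9 c4@11, authorship ..1.2...3.4..
After op 4 (insert('m')): buffer="daymtymckkymoymod" (len 17), cursors c1@4 c2@7 c3@12 c4@15, authorship ..11.22...33.44..
Authorship (.=original, N=cursor N): . . 1 1 . 2 2 . . . 3 3 . 4 4 . .
Index 0: author = original

Answer: original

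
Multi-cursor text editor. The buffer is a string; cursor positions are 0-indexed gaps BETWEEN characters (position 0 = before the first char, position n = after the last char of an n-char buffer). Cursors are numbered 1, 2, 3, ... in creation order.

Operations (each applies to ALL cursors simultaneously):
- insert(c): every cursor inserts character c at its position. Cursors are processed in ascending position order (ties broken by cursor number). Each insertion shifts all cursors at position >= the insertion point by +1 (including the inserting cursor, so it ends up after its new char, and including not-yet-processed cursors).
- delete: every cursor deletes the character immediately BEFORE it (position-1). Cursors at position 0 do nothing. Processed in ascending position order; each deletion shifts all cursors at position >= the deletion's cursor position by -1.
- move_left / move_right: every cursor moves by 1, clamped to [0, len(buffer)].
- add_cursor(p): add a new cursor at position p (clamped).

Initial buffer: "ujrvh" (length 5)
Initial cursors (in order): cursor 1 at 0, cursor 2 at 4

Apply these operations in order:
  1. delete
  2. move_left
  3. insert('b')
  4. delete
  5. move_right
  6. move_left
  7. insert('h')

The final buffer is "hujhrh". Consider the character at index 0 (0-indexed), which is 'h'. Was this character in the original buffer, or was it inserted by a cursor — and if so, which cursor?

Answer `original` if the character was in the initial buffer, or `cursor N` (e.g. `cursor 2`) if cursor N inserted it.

After op 1 (delete): buffer="ujrh" (len 4), cursors c1@0 c2@3, authorship ....
After op 2 (move_left): buffer="ujrh" (len 4), cursors c1@0 c2@2, authorship ....
After op 3 (insert('b')): buffer="bujbrh" (len 6), cursors c1@1 c2@4, authorship 1..2..
After op 4 (delete): buffer="ujrh" (len 4), cursors c1@0 c2@2, authorship ....
After op 5 (move_right): buffer="ujrh" (len 4), cursors c1@1 c2@3, authorship ....
After op 6 (move_left): buffer="ujrh" (len 4), cursors c1@0 c2@2, authorship ....
After op 7 (insert('h')): buffer="hujhrh" (len 6), cursors c1@1 c2@4, authorship 1..2..
Authorship (.=original, N=cursor N): 1 . . 2 . .
Index 0: author = 1

Answer: cursor 1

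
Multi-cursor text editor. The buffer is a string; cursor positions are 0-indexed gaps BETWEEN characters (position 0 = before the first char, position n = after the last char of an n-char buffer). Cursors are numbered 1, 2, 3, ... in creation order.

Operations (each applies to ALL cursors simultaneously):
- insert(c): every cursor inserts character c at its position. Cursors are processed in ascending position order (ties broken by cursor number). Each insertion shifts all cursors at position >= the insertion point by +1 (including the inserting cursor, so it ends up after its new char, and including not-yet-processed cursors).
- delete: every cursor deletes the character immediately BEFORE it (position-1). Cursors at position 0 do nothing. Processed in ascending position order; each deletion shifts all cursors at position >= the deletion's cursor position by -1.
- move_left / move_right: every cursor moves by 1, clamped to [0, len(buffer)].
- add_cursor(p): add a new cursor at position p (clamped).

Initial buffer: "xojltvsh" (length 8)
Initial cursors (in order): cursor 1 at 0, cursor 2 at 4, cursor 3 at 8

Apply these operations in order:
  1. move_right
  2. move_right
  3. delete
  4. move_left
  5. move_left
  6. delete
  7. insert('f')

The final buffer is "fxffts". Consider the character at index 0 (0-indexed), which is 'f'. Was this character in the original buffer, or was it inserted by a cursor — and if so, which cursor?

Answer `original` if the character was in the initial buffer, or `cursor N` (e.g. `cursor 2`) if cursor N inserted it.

After op 1 (move_right): buffer="xojltvsh" (len 8), cursors c1@1 c2@5 c3@8, authorship ........
After op 2 (move_right): buffer="xojltvsh" (len 8), cursors c1@2 c2@6 c3@8, authorship ........
After op 3 (delete): buffer="xjlts" (len 5), cursors c1@1 c2@4 c3@5, authorship .....
After op 4 (move_left): buffer="xjlts" (len 5), cursors c1@0 c2@3 c3@4, authorship .....
After op 5 (move_left): buffer="xjlts" (len 5), cursors c1@0 c2@2 c3@3, authorship .....
After op 6 (delete): buffer="xts" (len 3), cursors c1@0 c2@1 c3@1, authorship ...
After op 7 (insert('f')): buffer="fxffts" (len 6), cursors c1@1 c2@4 c3@4, authorship 1.23..
Authorship (.=original, N=cursor N): 1 . 2 3 . .
Index 0: author = 1

Answer: cursor 1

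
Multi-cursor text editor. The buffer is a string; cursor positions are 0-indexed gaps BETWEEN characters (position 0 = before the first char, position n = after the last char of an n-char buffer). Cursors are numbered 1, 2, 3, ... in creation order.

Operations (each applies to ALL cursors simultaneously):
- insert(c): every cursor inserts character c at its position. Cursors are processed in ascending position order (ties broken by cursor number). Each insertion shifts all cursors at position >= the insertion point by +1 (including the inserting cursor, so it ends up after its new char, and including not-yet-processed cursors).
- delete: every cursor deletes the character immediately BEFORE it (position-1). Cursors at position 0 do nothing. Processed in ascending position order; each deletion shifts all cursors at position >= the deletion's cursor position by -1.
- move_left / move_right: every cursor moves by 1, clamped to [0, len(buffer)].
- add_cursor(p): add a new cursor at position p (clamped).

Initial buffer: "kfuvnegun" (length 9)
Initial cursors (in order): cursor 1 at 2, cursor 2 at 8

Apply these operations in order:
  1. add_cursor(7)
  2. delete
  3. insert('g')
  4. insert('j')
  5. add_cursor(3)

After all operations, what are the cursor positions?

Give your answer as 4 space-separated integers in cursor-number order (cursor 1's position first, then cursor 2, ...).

After op 1 (add_cursor(7)): buffer="kfuvnegun" (len 9), cursors c1@2 c3@7 c2@8, authorship .........
After op 2 (delete): buffer="kuvnen" (len 6), cursors c1@1 c2@5 c3@5, authorship ......
After op 3 (insert('g')): buffer="kguvneggn" (len 9), cursors c1@2 c2@8 c3@8, authorship .1....23.
After op 4 (insert('j')): buffer="kgjuvneggjjn" (len 12), cursors c1@3 c2@11 c3@11, authorship .11....2323.
After op 5 (add_cursor(3)): buffer="kgjuvneggjjn" (len 12), cursors c1@3 c4@3 c2@11 c3@11, authorship .11....2323.

Answer: 3 11 11 3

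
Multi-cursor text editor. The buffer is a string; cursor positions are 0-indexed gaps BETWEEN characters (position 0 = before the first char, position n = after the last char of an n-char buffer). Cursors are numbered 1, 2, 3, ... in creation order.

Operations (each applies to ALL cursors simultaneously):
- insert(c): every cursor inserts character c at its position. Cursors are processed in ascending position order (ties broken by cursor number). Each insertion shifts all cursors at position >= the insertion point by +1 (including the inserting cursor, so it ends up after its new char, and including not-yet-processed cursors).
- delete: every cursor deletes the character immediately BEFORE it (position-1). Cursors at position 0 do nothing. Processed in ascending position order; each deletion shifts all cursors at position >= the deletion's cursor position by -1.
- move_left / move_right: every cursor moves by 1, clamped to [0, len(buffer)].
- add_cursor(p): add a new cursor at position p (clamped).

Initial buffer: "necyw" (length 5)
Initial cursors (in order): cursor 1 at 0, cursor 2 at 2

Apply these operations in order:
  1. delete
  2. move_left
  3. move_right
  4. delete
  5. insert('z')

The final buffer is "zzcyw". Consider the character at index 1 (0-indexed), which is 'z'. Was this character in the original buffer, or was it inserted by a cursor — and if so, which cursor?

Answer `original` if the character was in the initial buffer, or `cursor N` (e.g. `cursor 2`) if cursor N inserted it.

After op 1 (delete): buffer="ncyw" (len 4), cursors c1@0 c2@1, authorship ....
After op 2 (move_left): buffer="ncyw" (len 4), cursors c1@0 c2@0, authorship ....
After op 3 (move_right): buffer="ncyw" (len 4), cursors c1@1 c2@1, authorship ....
After op 4 (delete): buffer="cyw" (len 3), cursors c1@0 c2@0, authorship ...
After op 5 (insert('z')): buffer="zzcyw" (len 5), cursors c1@2 c2@2, authorship 12...
Authorship (.=original, N=cursor N): 1 2 . . .
Index 1: author = 2

Answer: cursor 2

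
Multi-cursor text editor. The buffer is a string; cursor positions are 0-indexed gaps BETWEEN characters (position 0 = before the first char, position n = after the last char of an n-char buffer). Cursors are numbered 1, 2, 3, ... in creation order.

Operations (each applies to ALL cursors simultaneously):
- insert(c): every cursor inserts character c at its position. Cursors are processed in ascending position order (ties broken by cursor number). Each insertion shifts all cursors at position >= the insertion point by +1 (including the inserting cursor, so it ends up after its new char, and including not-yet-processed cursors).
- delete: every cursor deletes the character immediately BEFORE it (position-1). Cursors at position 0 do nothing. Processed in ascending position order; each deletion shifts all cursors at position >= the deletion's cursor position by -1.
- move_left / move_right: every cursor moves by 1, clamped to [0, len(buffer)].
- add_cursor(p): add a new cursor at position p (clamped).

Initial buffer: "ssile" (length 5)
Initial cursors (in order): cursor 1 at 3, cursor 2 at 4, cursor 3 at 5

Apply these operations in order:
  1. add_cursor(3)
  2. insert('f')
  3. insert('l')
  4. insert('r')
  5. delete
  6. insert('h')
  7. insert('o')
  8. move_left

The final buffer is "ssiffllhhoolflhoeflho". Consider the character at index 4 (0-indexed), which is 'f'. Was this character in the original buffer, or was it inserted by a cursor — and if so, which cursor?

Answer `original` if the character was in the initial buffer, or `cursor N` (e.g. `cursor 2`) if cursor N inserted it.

Answer: cursor 4

Derivation:
After op 1 (add_cursor(3)): buffer="ssile" (len 5), cursors c1@3 c4@3 c2@4 c3@5, authorship .....
After op 2 (insert('f')): buffer="ssifflfef" (len 9), cursors c1@5 c4@5 c2@7 c3@9, authorship ...14.2.3
After op 3 (insert('l')): buffer="ssifflllflefl" (len 13), cursors c1@7 c4@7 c2@10 c3@13, authorship ...1414.22.33
After op 4 (insert('r')): buffer="ssiffllrrlflreflr" (len 17), cursors c1@9 c4@9 c2@13 c3@17, authorship ...141414.222.333
After op 5 (delete): buffer="ssifflllflefl" (len 13), cursors c1@7 c4@7 c2@10 c3@13, authorship ...1414.22.33
After op 6 (insert('h')): buffer="ssiffllhhlflheflh" (len 17), cursors c1@9 c4@9 c2@13 c3@17, authorship ...141414.222.333
After op 7 (insert('o')): buffer="ssiffllhhoolflhoeflho" (len 21), cursors c1@11 c4@11 c2@16 c3@21, authorship ...14141414.2222.3333
After op 8 (move_left): buffer="ssiffllhhoolflhoeflho" (len 21), cursors c1@10 c4@10 c2@15 c3@20, authorship ...14141414.2222.3333
Authorship (.=original, N=cursor N): . . . 1 4 1 4 1 4 1 4 . 2 2 2 2 . 3 3 3 3
Index 4: author = 4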